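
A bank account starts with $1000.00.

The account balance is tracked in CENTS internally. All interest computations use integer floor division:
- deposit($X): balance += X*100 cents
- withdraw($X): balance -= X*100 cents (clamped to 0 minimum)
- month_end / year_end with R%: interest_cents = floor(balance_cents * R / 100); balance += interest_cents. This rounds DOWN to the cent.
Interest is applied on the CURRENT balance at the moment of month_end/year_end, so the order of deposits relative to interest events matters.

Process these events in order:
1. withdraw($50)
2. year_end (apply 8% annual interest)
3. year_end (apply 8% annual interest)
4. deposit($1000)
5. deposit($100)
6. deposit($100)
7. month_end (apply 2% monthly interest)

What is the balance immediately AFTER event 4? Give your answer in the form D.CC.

Answer: 2108.08

Derivation:
After 1 (withdraw($50)): balance=$950.00 total_interest=$0.00
After 2 (year_end (apply 8% annual interest)): balance=$1026.00 total_interest=$76.00
After 3 (year_end (apply 8% annual interest)): balance=$1108.08 total_interest=$158.08
After 4 (deposit($1000)): balance=$2108.08 total_interest=$158.08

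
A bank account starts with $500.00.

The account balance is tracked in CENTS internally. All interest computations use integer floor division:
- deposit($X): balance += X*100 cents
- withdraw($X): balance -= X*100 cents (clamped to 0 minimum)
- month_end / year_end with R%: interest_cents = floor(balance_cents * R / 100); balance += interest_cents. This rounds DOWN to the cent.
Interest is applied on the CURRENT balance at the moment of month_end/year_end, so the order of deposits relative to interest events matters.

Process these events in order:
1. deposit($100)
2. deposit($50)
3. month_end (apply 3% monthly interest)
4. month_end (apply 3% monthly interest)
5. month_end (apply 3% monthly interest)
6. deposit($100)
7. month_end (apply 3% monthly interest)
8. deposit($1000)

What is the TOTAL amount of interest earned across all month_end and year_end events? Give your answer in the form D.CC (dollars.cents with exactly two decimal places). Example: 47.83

Answer: 84.56

Derivation:
After 1 (deposit($100)): balance=$600.00 total_interest=$0.00
After 2 (deposit($50)): balance=$650.00 total_interest=$0.00
After 3 (month_end (apply 3% monthly interest)): balance=$669.50 total_interest=$19.50
After 4 (month_end (apply 3% monthly interest)): balance=$689.58 total_interest=$39.58
After 5 (month_end (apply 3% monthly interest)): balance=$710.26 total_interest=$60.26
After 6 (deposit($100)): balance=$810.26 total_interest=$60.26
After 7 (month_end (apply 3% monthly interest)): balance=$834.56 total_interest=$84.56
After 8 (deposit($1000)): balance=$1834.56 total_interest=$84.56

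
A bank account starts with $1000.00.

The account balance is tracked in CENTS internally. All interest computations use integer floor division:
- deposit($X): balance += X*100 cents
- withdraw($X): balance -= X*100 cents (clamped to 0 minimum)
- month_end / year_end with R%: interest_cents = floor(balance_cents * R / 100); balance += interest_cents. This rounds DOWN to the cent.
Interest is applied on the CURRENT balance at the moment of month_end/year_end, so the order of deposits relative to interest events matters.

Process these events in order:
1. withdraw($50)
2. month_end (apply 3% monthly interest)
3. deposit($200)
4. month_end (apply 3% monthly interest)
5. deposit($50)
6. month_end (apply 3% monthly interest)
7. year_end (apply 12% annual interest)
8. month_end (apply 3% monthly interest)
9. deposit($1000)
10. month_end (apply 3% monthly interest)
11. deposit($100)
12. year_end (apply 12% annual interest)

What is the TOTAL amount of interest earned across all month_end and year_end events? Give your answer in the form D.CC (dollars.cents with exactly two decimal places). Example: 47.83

After 1 (withdraw($50)): balance=$950.00 total_interest=$0.00
After 2 (month_end (apply 3% monthly interest)): balance=$978.50 total_interest=$28.50
After 3 (deposit($200)): balance=$1178.50 total_interest=$28.50
After 4 (month_end (apply 3% monthly interest)): balance=$1213.85 total_interest=$63.85
After 5 (deposit($50)): balance=$1263.85 total_interest=$63.85
After 6 (month_end (apply 3% monthly interest)): balance=$1301.76 total_interest=$101.76
After 7 (year_end (apply 12% annual interest)): balance=$1457.97 total_interest=$257.97
After 8 (month_end (apply 3% monthly interest)): balance=$1501.70 total_interest=$301.70
After 9 (deposit($1000)): balance=$2501.70 total_interest=$301.70
After 10 (month_end (apply 3% monthly interest)): balance=$2576.75 total_interest=$376.75
After 11 (deposit($100)): balance=$2676.75 total_interest=$376.75
After 12 (year_end (apply 12% annual interest)): balance=$2997.96 total_interest=$697.96

Answer: 697.96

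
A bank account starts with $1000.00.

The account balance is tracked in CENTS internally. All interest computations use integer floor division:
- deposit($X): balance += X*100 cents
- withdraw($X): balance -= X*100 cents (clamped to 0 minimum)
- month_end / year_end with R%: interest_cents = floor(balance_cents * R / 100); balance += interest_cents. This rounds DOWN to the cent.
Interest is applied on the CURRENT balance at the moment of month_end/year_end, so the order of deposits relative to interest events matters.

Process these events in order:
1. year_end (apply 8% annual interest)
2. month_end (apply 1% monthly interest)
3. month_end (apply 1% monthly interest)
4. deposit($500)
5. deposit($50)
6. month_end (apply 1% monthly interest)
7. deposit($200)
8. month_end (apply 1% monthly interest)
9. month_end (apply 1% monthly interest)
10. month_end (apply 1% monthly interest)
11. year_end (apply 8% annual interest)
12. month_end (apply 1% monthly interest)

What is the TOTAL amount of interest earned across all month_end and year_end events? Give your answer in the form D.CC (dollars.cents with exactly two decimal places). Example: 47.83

Answer: 349.56

Derivation:
After 1 (year_end (apply 8% annual interest)): balance=$1080.00 total_interest=$80.00
After 2 (month_end (apply 1% monthly interest)): balance=$1090.80 total_interest=$90.80
After 3 (month_end (apply 1% monthly interest)): balance=$1101.70 total_interest=$101.70
After 4 (deposit($500)): balance=$1601.70 total_interest=$101.70
After 5 (deposit($50)): balance=$1651.70 total_interest=$101.70
After 6 (month_end (apply 1% monthly interest)): balance=$1668.21 total_interest=$118.21
After 7 (deposit($200)): balance=$1868.21 total_interest=$118.21
After 8 (month_end (apply 1% monthly interest)): balance=$1886.89 total_interest=$136.89
After 9 (month_end (apply 1% monthly interest)): balance=$1905.75 total_interest=$155.75
After 10 (month_end (apply 1% monthly interest)): balance=$1924.80 total_interest=$174.80
After 11 (year_end (apply 8% annual interest)): balance=$2078.78 total_interest=$328.78
After 12 (month_end (apply 1% monthly interest)): balance=$2099.56 total_interest=$349.56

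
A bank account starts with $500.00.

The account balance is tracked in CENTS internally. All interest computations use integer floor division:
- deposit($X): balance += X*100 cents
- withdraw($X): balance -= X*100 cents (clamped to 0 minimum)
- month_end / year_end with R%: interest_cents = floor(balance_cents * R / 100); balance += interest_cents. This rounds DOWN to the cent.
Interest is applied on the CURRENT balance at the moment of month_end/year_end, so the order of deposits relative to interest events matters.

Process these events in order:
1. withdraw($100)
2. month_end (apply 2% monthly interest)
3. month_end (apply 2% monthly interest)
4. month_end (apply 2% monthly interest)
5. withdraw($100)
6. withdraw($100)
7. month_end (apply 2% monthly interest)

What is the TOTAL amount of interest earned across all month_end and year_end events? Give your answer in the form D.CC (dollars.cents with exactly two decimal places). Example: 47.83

After 1 (withdraw($100)): balance=$400.00 total_interest=$0.00
After 2 (month_end (apply 2% monthly interest)): balance=$408.00 total_interest=$8.00
After 3 (month_end (apply 2% monthly interest)): balance=$416.16 total_interest=$16.16
After 4 (month_end (apply 2% monthly interest)): balance=$424.48 total_interest=$24.48
After 5 (withdraw($100)): balance=$324.48 total_interest=$24.48
After 6 (withdraw($100)): balance=$224.48 total_interest=$24.48
After 7 (month_end (apply 2% monthly interest)): balance=$228.96 total_interest=$28.96

Answer: 28.96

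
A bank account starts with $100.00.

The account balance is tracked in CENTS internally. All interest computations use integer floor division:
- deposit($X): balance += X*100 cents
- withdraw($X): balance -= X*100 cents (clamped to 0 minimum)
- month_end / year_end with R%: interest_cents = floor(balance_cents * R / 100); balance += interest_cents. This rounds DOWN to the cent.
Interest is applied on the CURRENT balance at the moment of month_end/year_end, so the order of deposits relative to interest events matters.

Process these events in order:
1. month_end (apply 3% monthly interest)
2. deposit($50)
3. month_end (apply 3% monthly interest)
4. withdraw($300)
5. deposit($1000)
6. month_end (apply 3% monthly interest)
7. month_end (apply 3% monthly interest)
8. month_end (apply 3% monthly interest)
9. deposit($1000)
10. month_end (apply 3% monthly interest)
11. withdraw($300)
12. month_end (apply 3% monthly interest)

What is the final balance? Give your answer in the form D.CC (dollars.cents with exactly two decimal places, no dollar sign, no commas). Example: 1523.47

Answer: 1911.16

Derivation:
After 1 (month_end (apply 3% monthly interest)): balance=$103.00 total_interest=$3.00
After 2 (deposit($50)): balance=$153.00 total_interest=$3.00
After 3 (month_end (apply 3% monthly interest)): balance=$157.59 total_interest=$7.59
After 4 (withdraw($300)): balance=$0.00 total_interest=$7.59
After 5 (deposit($1000)): balance=$1000.00 total_interest=$7.59
After 6 (month_end (apply 3% monthly interest)): balance=$1030.00 total_interest=$37.59
After 7 (month_end (apply 3% monthly interest)): balance=$1060.90 total_interest=$68.49
After 8 (month_end (apply 3% monthly interest)): balance=$1092.72 total_interest=$100.31
After 9 (deposit($1000)): balance=$2092.72 total_interest=$100.31
After 10 (month_end (apply 3% monthly interest)): balance=$2155.50 total_interest=$163.09
After 11 (withdraw($300)): balance=$1855.50 total_interest=$163.09
After 12 (month_end (apply 3% monthly interest)): balance=$1911.16 total_interest=$218.75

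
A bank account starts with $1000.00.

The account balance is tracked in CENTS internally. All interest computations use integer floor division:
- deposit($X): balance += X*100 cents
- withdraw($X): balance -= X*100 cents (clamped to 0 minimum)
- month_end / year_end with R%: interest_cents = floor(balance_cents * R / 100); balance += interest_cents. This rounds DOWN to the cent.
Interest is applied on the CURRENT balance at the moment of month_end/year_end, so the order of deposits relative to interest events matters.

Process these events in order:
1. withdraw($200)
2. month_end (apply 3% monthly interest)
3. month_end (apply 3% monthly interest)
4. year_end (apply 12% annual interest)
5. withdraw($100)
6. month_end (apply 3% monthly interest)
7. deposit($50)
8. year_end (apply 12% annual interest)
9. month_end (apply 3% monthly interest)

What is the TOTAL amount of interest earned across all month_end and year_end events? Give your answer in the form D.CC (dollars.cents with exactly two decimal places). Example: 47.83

After 1 (withdraw($200)): balance=$800.00 total_interest=$0.00
After 2 (month_end (apply 3% monthly interest)): balance=$824.00 total_interest=$24.00
After 3 (month_end (apply 3% monthly interest)): balance=$848.72 total_interest=$48.72
After 4 (year_end (apply 12% annual interest)): balance=$950.56 total_interest=$150.56
After 5 (withdraw($100)): balance=$850.56 total_interest=$150.56
After 6 (month_end (apply 3% monthly interest)): balance=$876.07 total_interest=$176.07
After 7 (deposit($50)): balance=$926.07 total_interest=$176.07
After 8 (year_end (apply 12% annual interest)): balance=$1037.19 total_interest=$287.19
After 9 (month_end (apply 3% monthly interest)): balance=$1068.30 total_interest=$318.30

Answer: 318.30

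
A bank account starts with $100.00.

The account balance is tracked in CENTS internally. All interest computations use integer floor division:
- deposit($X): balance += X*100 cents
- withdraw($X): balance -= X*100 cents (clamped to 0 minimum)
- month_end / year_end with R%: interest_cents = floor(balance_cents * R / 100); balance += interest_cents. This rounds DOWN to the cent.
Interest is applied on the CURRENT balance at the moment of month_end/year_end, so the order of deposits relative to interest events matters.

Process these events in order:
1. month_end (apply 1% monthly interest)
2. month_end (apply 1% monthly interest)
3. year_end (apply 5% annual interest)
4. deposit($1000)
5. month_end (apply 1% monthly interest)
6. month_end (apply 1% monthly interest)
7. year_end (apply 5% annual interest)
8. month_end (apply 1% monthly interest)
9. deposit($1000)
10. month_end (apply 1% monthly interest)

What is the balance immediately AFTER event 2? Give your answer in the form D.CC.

Answer: 102.01

Derivation:
After 1 (month_end (apply 1% monthly interest)): balance=$101.00 total_interest=$1.00
After 2 (month_end (apply 1% monthly interest)): balance=$102.01 total_interest=$2.01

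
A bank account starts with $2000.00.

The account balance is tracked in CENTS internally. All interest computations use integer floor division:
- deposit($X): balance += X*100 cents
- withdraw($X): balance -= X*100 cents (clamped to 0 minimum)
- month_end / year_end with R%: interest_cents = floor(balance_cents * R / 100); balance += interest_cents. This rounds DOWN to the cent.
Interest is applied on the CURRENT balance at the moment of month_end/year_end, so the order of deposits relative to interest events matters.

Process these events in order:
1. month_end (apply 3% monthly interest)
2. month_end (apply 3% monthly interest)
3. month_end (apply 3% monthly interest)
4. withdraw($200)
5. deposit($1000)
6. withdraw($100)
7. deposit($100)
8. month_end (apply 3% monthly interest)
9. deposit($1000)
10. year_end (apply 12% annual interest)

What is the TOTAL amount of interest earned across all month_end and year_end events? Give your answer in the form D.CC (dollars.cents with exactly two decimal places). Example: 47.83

After 1 (month_end (apply 3% monthly interest)): balance=$2060.00 total_interest=$60.00
After 2 (month_end (apply 3% monthly interest)): balance=$2121.80 total_interest=$121.80
After 3 (month_end (apply 3% monthly interest)): balance=$2185.45 total_interest=$185.45
After 4 (withdraw($200)): balance=$1985.45 total_interest=$185.45
After 5 (deposit($1000)): balance=$2985.45 total_interest=$185.45
After 6 (withdraw($100)): balance=$2885.45 total_interest=$185.45
After 7 (deposit($100)): balance=$2985.45 total_interest=$185.45
After 8 (month_end (apply 3% monthly interest)): balance=$3075.01 total_interest=$275.01
After 9 (deposit($1000)): balance=$4075.01 total_interest=$275.01
After 10 (year_end (apply 12% annual interest)): balance=$4564.01 total_interest=$764.01

Answer: 764.01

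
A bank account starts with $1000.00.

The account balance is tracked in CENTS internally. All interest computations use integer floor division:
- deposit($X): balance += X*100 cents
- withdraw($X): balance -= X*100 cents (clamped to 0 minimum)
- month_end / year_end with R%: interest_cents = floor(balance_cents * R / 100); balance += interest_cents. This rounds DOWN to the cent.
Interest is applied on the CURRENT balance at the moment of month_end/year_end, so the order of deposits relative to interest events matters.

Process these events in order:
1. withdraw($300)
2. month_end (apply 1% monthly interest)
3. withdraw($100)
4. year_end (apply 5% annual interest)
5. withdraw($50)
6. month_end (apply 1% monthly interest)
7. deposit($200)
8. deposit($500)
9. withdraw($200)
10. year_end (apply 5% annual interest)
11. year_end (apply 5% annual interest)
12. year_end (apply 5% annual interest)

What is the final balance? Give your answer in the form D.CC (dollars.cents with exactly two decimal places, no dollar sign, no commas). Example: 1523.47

Answer: 1265.53

Derivation:
After 1 (withdraw($300)): balance=$700.00 total_interest=$0.00
After 2 (month_end (apply 1% monthly interest)): balance=$707.00 total_interest=$7.00
After 3 (withdraw($100)): balance=$607.00 total_interest=$7.00
After 4 (year_end (apply 5% annual interest)): balance=$637.35 total_interest=$37.35
After 5 (withdraw($50)): balance=$587.35 total_interest=$37.35
After 6 (month_end (apply 1% monthly interest)): balance=$593.22 total_interest=$43.22
After 7 (deposit($200)): balance=$793.22 total_interest=$43.22
After 8 (deposit($500)): balance=$1293.22 total_interest=$43.22
After 9 (withdraw($200)): balance=$1093.22 total_interest=$43.22
After 10 (year_end (apply 5% annual interest)): balance=$1147.88 total_interest=$97.88
After 11 (year_end (apply 5% annual interest)): balance=$1205.27 total_interest=$155.27
After 12 (year_end (apply 5% annual interest)): balance=$1265.53 total_interest=$215.53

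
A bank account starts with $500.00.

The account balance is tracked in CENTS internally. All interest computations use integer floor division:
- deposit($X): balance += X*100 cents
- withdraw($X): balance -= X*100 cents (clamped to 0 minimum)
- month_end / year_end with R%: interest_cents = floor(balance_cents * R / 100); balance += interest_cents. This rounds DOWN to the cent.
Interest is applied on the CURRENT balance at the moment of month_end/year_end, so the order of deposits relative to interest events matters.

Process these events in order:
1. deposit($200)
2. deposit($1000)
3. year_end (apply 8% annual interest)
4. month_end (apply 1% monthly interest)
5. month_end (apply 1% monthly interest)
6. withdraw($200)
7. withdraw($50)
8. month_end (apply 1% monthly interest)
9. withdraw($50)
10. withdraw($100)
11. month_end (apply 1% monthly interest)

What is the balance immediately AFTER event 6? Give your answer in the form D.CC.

After 1 (deposit($200)): balance=$700.00 total_interest=$0.00
After 2 (deposit($1000)): balance=$1700.00 total_interest=$0.00
After 3 (year_end (apply 8% annual interest)): balance=$1836.00 total_interest=$136.00
After 4 (month_end (apply 1% monthly interest)): balance=$1854.36 total_interest=$154.36
After 5 (month_end (apply 1% monthly interest)): balance=$1872.90 total_interest=$172.90
After 6 (withdraw($200)): balance=$1672.90 total_interest=$172.90

Answer: 1672.90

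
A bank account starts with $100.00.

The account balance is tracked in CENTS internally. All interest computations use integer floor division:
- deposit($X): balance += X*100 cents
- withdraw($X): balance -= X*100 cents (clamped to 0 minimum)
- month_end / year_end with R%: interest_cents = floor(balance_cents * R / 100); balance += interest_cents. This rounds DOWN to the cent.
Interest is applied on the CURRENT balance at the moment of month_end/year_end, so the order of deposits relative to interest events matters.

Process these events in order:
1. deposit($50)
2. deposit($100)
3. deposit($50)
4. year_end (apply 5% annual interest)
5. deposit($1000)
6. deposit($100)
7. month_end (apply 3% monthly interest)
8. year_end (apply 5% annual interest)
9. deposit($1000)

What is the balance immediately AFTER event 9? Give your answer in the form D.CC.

Answer: 2530.32

Derivation:
After 1 (deposit($50)): balance=$150.00 total_interest=$0.00
After 2 (deposit($100)): balance=$250.00 total_interest=$0.00
After 3 (deposit($50)): balance=$300.00 total_interest=$0.00
After 4 (year_end (apply 5% annual interest)): balance=$315.00 total_interest=$15.00
After 5 (deposit($1000)): balance=$1315.00 total_interest=$15.00
After 6 (deposit($100)): balance=$1415.00 total_interest=$15.00
After 7 (month_end (apply 3% monthly interest)): balance=$1457.45 total_interest=$57.45
After 8 (year_end (apply 5% annual interest)): balance=$1530.32 total_interest=$130.32
After 9 (deposit($1000)): balance=$2530.32 total_interest=$130.32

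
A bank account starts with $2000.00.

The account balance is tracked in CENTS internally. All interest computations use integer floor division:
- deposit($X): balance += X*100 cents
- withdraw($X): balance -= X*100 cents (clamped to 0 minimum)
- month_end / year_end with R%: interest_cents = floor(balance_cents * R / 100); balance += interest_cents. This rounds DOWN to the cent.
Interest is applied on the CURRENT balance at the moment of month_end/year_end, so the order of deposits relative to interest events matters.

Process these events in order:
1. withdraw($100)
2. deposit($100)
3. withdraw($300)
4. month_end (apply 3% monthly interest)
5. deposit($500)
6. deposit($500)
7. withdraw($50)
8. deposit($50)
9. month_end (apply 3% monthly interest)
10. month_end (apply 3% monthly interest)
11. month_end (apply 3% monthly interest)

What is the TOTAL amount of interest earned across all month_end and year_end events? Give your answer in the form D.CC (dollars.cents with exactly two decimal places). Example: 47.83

Answer: 306.08

Derivation:
After 1 (withdraw($100)): balance=$1900.00 total_interest=$0.00
After 2 (deposit($100)): balance=$2000.00 total_interest=$0.00
After 3 (withdraw($300)): balance=$1700.00 total_interest=$0.00
After 4 (month_end (apply 3% monthly interest)): balance=$1751.00 total_interest=$51.00
After 5 (deposit($500)): balance=$2251.00 total_interest=$51.00
After 6 (deposit($500)): balance=$2751.00 total_interest=$51.00
After 7 (withdraw($50)): balance=$2701.00 total_interest=$51.00
After 8 (deposit($50)): balance=$2751.00 total_interest=$51.00
After 9 (month_end (apply 3% monthly interest)): balance=$2833.53 total_interest=$133.53
After 10 (month_end (apply 3% monthly interest)): balance=$2918.53 total_interest=$218.53
After 11 (month_end (apply 3% monthly interest)): balance=$3006.08 total_interest=$306.08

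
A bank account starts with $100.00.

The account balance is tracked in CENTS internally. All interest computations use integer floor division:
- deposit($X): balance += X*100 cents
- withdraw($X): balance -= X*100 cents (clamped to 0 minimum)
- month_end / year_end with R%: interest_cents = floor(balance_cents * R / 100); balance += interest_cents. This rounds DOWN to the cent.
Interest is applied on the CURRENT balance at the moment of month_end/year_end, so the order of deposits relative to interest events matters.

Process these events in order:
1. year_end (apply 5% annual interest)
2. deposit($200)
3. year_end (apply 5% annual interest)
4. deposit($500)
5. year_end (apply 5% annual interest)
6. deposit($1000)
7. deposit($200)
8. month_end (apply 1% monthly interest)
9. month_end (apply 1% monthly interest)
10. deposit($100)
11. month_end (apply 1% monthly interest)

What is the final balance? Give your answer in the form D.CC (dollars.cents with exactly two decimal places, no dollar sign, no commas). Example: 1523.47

After 1 (year_end (apply 5% annual interest)): balance=$105.00 total_interest=$5.00
After 2 (deposit($200)): balance=$305.00 total_interest=$5.00
After 3 (year_end (apply 5% annual interest)): balance=$320.25 total_interest=$20.25
After 4 (deposit($500)): balance=$820.25 total_interest=$20.25
After 5 (year_end (apply 5% annual interest)): balance=$861.26 total_interest=$61.26
After 6 (deposit($1000)): balance=$1861.26 total_interest=$61.26
After 7 (deposit($200)): balance=$2061.26 total_interest=$61.26
After 8 (month_end (apply 1% monthly interest)): balance=$2081.87 total_interest=$81.87
After 9 (month_end (apply 1% monthly interest)): balance=$2102.68 total_interest=$102.68
After 10 (deposit($100)): balance=$2202.68 total_interest=$102.68
After 11 (month_end (apply 1% monthly interest)): balance=$2224.70 total_interest=$124.70

Answer: 2224.70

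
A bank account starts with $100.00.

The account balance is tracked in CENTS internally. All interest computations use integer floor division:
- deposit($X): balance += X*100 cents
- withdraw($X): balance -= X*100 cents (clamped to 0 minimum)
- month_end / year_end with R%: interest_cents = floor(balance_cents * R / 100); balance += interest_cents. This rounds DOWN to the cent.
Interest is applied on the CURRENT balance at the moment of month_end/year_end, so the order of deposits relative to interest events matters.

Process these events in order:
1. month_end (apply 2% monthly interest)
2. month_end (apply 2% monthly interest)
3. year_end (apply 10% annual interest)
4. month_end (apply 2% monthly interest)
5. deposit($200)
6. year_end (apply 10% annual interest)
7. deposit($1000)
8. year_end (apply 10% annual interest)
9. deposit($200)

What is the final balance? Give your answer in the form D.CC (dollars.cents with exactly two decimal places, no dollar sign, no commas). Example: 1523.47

Answer: 1683.22

Derivation:
After 1 (month_end (apply 2% monthly interest)): balance=$102.00 total_interest=$2.00
After 2 (month_end (apply 2% monthly interest)): balance=$104.04 total_interest=$4.04
After 3 (year_end (apply 10% annual interest)): balance=$114.44 total_interest=$14.44
After 4 (month_end (apply 2% monthly interest)): balance=$116.72 total_interest=$16.72
After 5 (deposit($200)): balance=$316.72 total_interest=$16.72
After 6 (year_end (apply 10% annual interest)): balance=$348.39 total_interest=$48.39
After 7 (deposit($1000)): balance=$1348.39 total_interest=$48.39
After 8 (year_end (apply 10% annual interest)): balance=$1483.22 total_interest=$183.22
After 9 (deposit($200)): balance=$1683.22 total_interest=$183.22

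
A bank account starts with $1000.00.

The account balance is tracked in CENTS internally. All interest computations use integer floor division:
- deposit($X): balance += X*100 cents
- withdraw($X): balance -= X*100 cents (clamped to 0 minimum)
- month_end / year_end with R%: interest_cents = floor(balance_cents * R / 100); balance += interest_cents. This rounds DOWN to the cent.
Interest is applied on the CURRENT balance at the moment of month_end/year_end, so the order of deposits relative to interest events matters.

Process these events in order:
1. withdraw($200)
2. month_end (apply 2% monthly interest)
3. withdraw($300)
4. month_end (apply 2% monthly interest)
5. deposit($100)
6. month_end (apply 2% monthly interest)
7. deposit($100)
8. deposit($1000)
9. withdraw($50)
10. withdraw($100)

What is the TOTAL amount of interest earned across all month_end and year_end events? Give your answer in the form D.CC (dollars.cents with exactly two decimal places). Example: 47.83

Answer: 38.84

Derivation:
After 1 (withdraw($200)): balance=$800.00 total_interest=$0.00
After 2 (month_end (apply 2% monthly interest)): balance=$816.00 total_interest=$16.00
After 3 (withdraw($300)): balance=$516.00 total_interest=$16.00
After 4 (month_end (apply 2% monthly interest)): balance=$526.32 total_interest=$26.32
After 5 (deposit($100)): balance=$626.32 total_interest=$26.32
After 6 (month_end (apply 2% monthly interest)): balance=$638.84 total_interest=$38.84
After 7 (deposit($100)): balance=$738.84 total_interest=$38.84
After 8 (deposit($1000)): balance=$1738.84 total_interest=$38.84
After 9 (withdraw($50)): balance=$1688.84 total_interest=$38.84
After 10 (withdraw($100)): balance=$1588.84 total_interest=$38.84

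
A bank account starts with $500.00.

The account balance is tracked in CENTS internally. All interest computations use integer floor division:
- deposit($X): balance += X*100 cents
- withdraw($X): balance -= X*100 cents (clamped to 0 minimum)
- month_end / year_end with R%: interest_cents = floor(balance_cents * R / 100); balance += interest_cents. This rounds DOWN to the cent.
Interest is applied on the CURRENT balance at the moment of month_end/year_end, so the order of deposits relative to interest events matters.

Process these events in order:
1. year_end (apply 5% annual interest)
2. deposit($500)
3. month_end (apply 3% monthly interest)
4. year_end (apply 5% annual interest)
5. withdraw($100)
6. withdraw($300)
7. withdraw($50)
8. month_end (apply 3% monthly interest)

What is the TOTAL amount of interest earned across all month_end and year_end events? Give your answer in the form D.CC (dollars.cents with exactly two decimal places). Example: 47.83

Answer: 128.28

Derivation:
After 1 (year_end (apply 5% annual interest)): balance=$525.00 total_interest=$25.00
After 2 (deposit($500)): balance=$1025.00 total_interest=$25.00
After 3 (month_end (apply 3% monthly interest)): balance=$1055.75 total_interest=$55.75
After 4 (year_end (apply 5% annual interest)): balance=$1108.53 total_interest=$108.53
After 5 (withdraw($100)): balance=$1008.53 total_interest=$108.53
After 6 (withdraw($300)): balance=$708.53 total_interest=$108.53
After 7 (withdraw($50)): balance=$658.53 total_interest=$108.53
After 8 (month_end (apply 3% monthly interest)): balance=$678.28 total_interest=$128.28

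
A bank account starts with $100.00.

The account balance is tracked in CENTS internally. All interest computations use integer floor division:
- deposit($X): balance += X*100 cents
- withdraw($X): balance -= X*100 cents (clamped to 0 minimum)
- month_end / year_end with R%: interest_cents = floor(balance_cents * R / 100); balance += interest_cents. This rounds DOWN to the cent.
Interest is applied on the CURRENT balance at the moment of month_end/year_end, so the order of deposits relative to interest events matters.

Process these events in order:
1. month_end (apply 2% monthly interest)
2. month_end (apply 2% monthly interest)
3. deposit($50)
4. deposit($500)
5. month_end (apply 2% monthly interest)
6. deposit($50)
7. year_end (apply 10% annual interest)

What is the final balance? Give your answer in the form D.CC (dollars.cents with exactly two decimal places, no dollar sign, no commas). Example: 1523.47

After 1 (month_end (apply 2% monthly interest)): balance=$102.00 total_interest=$2.00
After 2 (month_end (apply 2% monthly interest)): balance=$104.04 total_interest=$4.04
After 3 (deposit($50)): balance=$154.04 total_interest=$4.04
After 4 (deposit($500)): balance=$654.04 total_interest=$4.04
After 5 (month_end (apply 2% monthly interest)): balance=$667.12 total_interest=$17.12
After 6 (deposit($50)): balance=$717.12 total_interest=$17.12
After 7 (year_end (apply 10% annual interest)): balance=$788.83 total_interest=$88.83

Answer: 788.83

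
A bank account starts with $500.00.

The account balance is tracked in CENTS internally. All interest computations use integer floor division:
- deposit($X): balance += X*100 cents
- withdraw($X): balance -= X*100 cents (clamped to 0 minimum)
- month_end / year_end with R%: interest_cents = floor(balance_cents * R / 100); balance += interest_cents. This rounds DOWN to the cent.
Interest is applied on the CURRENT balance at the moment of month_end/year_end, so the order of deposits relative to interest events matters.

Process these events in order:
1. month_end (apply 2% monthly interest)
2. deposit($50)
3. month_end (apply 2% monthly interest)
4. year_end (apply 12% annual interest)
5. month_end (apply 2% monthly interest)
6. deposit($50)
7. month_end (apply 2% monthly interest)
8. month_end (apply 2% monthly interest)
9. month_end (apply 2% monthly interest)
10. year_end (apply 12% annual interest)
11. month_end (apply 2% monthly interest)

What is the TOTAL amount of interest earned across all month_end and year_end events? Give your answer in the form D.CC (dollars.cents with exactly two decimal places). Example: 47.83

After 1 (month_end (apply 2% monthly interest)): balance=$510.00 total_interest=$10.00
After 2 (deposit($50)): balance=$560.00 total_interest=$10.00
After 3 (month_end (apply 2% monthly interest)): balance=$571.20 total_interest=$21.20
After 4 (year_end (apply 12% annual interest)): balance=$639.74 total_interest=$89.74
After 5 (month_end (apply 2% monthly interest)): balance=$652.53 total_interest=$102.53
After 6 (deposit($50)): balance=$702.53 total_interest=$102.53
After 7 (month_end (apply 2% monthly interest)): balance=$716.58 total_interest=$116.58
After 8 (month_end (apply 2% monthly interest)): balance=$730.91 total_interest=$130.91
After 9 (month_end (apply 2% monthly interest)): balance=$745.52 total_interest=$145.52
After 10 (year_end (apply 12% annual interest)): balance=$834.98 total_interest=$234.98
After 11 (month_end (apply 2% monthly interest)): balance=$851.67 total_interest=$251.67

Answer: 251.67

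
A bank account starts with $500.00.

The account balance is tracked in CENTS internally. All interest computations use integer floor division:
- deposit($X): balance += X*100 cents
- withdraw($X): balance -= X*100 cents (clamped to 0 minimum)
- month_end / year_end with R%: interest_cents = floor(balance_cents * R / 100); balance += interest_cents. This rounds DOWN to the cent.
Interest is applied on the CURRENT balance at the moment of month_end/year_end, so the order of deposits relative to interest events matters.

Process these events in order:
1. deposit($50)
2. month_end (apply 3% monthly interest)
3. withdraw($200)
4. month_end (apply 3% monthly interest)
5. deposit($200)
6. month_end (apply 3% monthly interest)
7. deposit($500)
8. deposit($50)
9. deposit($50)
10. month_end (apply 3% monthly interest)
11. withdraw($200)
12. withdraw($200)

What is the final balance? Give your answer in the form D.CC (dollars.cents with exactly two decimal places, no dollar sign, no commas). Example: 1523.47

Answer: 830.65

Derivation:
After 1 (deposit($50)): balance=$550.00 total_interest=$0.00
After 2 (month_end (apply 3% monthly interest)): balance=$566.50 total_interest=$16.50
After 3 (withdraw($200)): balance=$366.50 total_interest=$16.50
After 4 (month_end (apply 3% monthly interest)): balance=$377.49 total_interest=$27.49
After 5 (deposit($200)): balance=$577.49 total_interest=$27.49
After 6 (month_end (apply 3% monthly interest)): balance=$594.81 total_interest=$44.81
After 7 (deposit($500)): balance=$1094.81 total_interest=$44.81
After 8 (deposit($50)): balance=$1144.81 total_interest=$44.81
After 9 (deposit($50)): balance=$1194.81 total_interest=$44.81
After 10 (month_end (apply 3% monthly interest)): balance=$1230.65 total_interest=$80.65
After 11 (withdraw($200)): balance=$1030.65 total_interest=$80.65
After 12 (withdraw($200)): balance=$830.65 total_interest=$80.65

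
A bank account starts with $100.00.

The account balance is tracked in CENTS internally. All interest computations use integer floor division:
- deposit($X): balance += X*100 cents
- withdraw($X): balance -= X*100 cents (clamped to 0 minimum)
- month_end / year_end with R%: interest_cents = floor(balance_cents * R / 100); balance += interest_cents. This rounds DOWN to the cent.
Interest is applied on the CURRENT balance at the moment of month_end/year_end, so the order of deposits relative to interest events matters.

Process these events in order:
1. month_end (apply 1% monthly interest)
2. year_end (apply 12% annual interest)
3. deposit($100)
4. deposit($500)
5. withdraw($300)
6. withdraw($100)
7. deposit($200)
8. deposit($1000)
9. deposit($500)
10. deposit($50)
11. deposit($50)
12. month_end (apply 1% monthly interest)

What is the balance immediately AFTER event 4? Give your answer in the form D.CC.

After 1 (month_end (apply 1% monthly interest)): balance=$101.00 total_interest=$1.00
After 2 (year_end (apply 12% annual interest)): balance=$113.12 total_interest=$13.12
After 3 (deposit($100)): balance=$213.12 total_interest=$13.12
After 4 (deposit($500)): balance=$713.12 total_interest=$13.12

Answer: 713.12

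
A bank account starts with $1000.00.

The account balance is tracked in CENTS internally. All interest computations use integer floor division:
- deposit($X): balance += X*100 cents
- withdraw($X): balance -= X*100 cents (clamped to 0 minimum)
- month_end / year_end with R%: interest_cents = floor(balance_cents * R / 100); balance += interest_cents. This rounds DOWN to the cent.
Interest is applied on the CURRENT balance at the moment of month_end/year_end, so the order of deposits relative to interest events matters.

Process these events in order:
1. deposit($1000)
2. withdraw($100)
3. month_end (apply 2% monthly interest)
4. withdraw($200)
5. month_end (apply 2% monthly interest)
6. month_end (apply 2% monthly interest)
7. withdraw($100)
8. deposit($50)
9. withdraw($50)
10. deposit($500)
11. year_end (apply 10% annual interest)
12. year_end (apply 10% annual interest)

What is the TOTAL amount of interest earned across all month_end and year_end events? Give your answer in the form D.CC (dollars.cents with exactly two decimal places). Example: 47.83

Answer: 571.93

Derivation:
After 1 (deposit($1000)): balance=$2000.00 total_interest=$0.00
After 2 (withdraw($100)): balance=$1900.00 total_interest=$0.00
After 3 (month_end (apply 2% monthly interest)): balance=$1938.00 total_interest=$38.00
After 4 (withdraw($200)): balance=$1738.00 total_interest=$38.00
After 5 (month_end (apply 2% monthly interest)): balance=$1772.76 total_interest=$72.76
After 6 (month_end (apply 2% monthly interest)): balance=$1808.21 total_interest=$108.21
After 7 (withdraw($100)): balance=$1708.21 total_interest=$108.21
After 8 (deposit($50)): balance=$1758.21 total_interest=$108.21
After 9 (withdraw($50)): balance=$1708.21 total_interest=$108.21
After 10 (deposit($500)): balance=$2208.21 total_interest=$108.21
After 11 (year_end (apply 10% annual interest)): balance=$2429.03 total_interest=$329.03
After 12 (year_end (apply 10% annual interest)): balance=$2671.93 total_interest=$571.93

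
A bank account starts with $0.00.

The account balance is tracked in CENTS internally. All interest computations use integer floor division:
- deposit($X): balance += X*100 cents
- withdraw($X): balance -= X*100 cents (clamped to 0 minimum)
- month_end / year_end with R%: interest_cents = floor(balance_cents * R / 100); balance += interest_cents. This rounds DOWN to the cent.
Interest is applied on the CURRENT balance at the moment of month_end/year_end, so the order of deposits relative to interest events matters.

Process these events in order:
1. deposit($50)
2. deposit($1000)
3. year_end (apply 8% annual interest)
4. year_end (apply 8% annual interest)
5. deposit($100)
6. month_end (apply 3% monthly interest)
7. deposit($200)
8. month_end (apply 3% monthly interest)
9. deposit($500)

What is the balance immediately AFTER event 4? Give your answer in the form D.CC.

After 1 (deposit($50)): balance=$50.00 total_interest=$0.00
After 2 (deposit($1000)): balance=$1050.00 total_interest=$0.00
After 3 (year_end (apply 8% annual interest)): balance=$1134.00 total_interest=$84.00
After 4 (year_end (apply 8% annual interest)): balance=$1224.72 total_interest=$174.72

Answer: 1224.72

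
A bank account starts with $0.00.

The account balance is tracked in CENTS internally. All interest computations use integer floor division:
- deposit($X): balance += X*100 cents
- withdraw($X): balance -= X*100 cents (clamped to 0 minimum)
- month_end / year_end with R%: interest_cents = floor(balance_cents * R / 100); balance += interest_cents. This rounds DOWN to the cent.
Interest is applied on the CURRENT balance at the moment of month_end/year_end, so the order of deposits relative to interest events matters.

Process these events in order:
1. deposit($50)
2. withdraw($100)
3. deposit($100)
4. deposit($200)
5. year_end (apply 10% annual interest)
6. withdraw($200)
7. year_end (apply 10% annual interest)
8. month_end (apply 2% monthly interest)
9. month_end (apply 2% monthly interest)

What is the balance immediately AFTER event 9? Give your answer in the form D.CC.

Answer: 148.77

Derivation:
After 1 (deposit($50)): balance=$50.00 total_interest=$0.00
After 2 (withdraw($100)): balance=$0.00 total_interest=$0.00
After 3 (deposit($100)): balance=$100.00 total_interest=$0.00
After 4 (deposit($200)): balance=$300.00 total_interest=$0.00
After 5 (year_end (apply 10% annual interest)): balance=$330.00 total_interest=$30.00
After 6 (withdraw($200)): balance=$130.00 total_interest=$30.00
After 7 (year_end (apply 10% annual interest)): balance=$143.00 total_interest=$43.00
After 8 (month_end (apply 2% monthly interest)): balance=$145.86 total_interest=$45.86
After 9 (month_end (apply 2% monthly interest)): balance=$148.77 total_interest=$48.77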